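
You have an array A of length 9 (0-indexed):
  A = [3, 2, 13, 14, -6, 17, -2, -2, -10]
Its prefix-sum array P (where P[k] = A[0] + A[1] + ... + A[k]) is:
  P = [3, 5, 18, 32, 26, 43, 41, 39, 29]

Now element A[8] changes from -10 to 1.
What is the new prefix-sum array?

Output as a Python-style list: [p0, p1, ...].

Change: A[8] -10 -> 1, delta = 11
P[k] for k < 8: unchanged (A[8] not included)
P[k] for k >= 8: shift by delta = 11
  P[0] = 3 + 0 = 3
  P[1] = 5 + 0 = 5
  P[2] = 18 + 0 = 18
  P[3] = 32 + 0 = 32
  P[4] = 26 + 0 = 26
  P[5] = 43 + 0 = 43
  P[6] = 41 + 0 = 41
  P[7] = 39 + 0 = 39
  P[8] = 29 + 11 = 40

Answer: [3, 5, 18, 32, 26, 43, 41, 39, 40]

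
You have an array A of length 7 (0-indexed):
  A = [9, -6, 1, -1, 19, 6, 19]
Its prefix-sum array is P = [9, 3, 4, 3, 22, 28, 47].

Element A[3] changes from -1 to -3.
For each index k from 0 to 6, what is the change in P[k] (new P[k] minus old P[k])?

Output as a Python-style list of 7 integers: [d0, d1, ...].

Answer: [0, 0, 0, -2, -2, -2, -2]

Derivation:
Element change: A[3] -1 -> -3, delta = -2
For k < 3: P[k] unchanged, delta_P[k] = 0
For k >= 3: P[k] shifts by exactly -2
Delta array: [0, 0, 0, -2, -2, -2, -2]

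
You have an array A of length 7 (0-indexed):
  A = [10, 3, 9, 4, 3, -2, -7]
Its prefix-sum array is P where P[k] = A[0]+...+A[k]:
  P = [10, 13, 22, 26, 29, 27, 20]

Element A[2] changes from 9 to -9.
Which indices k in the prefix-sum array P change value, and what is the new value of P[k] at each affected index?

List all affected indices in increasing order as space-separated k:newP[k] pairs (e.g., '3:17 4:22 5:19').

P[k] = A[0] + ... + A[k]
P[k] includes A[2] iff k >= 2
Affected indices: 2, 3, ..., 6; delta = -18
  P[2]: 22 + -18 = 4
  P[3]: 26 + -18 = 8
  P[4]: 29 + -18 = 11
  P[5]: 27 + -18 = 9
  P[6]: 20 + -18 = 2

Answer: 2:4 3:8 4:11 5:9 6:2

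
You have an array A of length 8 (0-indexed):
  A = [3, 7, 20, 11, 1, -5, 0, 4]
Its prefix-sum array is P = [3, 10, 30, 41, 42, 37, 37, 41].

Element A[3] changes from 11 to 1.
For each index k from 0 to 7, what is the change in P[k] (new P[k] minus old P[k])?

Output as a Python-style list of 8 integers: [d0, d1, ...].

Element change: A[3] 11 -> 1, delta = -10
For k < 3: P[k] unchanged, delta_P[k] = 0
For k >= 3: P[k] shifts by exactly -10
Delta array: [0, 0, 0, -10, -10, -10, -10, -10]

Answer: [0, 0, 0, -10, -10, -10, -10, -10]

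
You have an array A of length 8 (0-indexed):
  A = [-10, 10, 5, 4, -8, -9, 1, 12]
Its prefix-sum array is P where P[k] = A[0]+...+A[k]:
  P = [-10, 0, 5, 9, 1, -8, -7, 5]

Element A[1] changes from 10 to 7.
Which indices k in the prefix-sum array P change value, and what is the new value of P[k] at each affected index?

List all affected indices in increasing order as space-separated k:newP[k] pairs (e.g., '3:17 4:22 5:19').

P[k] = A[0] + ... + A[k]
P[k] includes A[1] iff k >= 1
Affected indices: 1, 2, ..., 7; delta = -3
  P[1]: 0 + -3 = -3
  P[2]: 5 + -3 = 2
  P[3]: 9 + -3 = 6
  P[4]: 1 + -3 = -2
  P[5]: -8 + -3 = -11
  P[6]: -7 + -3 = -10
  P[7]: 5 + -3 = 2

Answer: 1:-3 2:2 3:6 4:-2 5:-11 6:-10 7:2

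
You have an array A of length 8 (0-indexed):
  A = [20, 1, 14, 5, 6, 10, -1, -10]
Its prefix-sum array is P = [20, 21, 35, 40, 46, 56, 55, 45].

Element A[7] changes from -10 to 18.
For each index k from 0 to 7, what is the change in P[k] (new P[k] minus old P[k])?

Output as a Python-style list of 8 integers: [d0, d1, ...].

Element change: A[7] -10 -> 18, delta = 28
For k < 7: P[k] unchanged, delta_P[k] = 0
For k >= 7: P[k] shifts by exactly 28
Delta array: [0, 0, 0, 0, 0, 0, 0, 28]

Answer: [0, 0, 0, 0, 0, 0, 0, 28]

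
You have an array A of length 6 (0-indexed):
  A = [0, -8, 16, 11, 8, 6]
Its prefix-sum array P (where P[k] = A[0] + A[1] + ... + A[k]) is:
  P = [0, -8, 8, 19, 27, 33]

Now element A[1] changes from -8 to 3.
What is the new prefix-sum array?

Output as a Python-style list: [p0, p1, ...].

Answer: [0, 3, 19, 30, 38, 44]

Derivation:
Change: A[1] -8 -> 3, delta = 11
P[k] for k < 1: unchanged (A[1] not included)
P[k] for k >= 1: shift by delta = 11
  P[0] = 0 + 0 = 0
  P[1] = -8 + 11 = 3
  P[2] = 8 + 11 = 19
  P[3] = 19 + 11 = 30
  P[4] = 27 + 11 = 38
  P[5] = 33 + 11 = 44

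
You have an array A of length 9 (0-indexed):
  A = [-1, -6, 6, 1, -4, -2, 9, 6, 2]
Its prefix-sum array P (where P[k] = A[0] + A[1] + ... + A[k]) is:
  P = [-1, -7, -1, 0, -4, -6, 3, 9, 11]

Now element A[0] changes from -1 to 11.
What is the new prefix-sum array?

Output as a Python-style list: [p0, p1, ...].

Answer: [11, 5, 11, 12, 8, 6, 15, 21, 23]

Derivation:
Change: A[0] -1 -> 11, delta = 12
P[k] for k < 0: unchanged (A[0] not included)
P[k] for k >= 0: shift by delta = 12
  P[0] = -1 + 12 = 11
  P[1] = -7 + 12 = 5
  P[2] = -1 + 12 = 11
  P[3] = 0 + 12 = 12
  P[4] = -4 + 12 = 8
  P[5] = -6 + 12 = 6
  P[6] = 3 + 12 = 15
  P[7] = 9 + 12 = 21
  P[8] = 11 + 12 = 23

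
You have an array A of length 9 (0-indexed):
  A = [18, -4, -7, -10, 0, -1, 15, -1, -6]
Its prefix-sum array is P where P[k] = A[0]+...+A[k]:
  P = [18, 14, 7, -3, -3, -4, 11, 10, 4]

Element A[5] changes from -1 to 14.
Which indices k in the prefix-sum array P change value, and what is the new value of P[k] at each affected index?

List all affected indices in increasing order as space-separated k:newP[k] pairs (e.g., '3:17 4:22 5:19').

Answer: 5:11 6:26 7:25 8:19

Derivation:
P[k] = A[0] + ... + A[k]
P[k] includes A[5] iff k >= 5
Affected indices: 5, 6, ..., 8; delta = 15
  P[5]: -4 + 15 = 11
  P[6]: 11 + 15 = 26
  P[7]: 10 + 15 = 25
  P[8]: 4 + 15 = 19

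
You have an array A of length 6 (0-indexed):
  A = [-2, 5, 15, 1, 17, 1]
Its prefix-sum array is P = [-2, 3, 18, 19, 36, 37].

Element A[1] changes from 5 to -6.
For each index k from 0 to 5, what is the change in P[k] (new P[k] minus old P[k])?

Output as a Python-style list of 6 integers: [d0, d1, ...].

Answer: [0, -11, -11, -11, -11, -11]

Derivation:
Element change: A[1] 5 -> -6, delta = -11
For k < 1: P[k] unchanged, delta_P[k] = 0
For k >= 1: P[k] shifts by exactly -11
Delta array: [0, -11, -11, -11, -11, -11]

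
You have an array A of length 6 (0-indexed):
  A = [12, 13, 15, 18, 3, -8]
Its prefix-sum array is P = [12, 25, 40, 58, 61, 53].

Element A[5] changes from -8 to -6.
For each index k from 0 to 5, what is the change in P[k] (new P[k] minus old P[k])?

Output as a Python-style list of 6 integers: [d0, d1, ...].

Element change: A[5] -8 -> -6, delta = 2
For k < 5: P[k] unchanged, delta_P[k] = 0
For k >= 5: P[k] shifts by exactly 2
Delta array: [0, 0, 0, 0, 0, 2]

Answer: [0, 0, 0, 0, 0, 2]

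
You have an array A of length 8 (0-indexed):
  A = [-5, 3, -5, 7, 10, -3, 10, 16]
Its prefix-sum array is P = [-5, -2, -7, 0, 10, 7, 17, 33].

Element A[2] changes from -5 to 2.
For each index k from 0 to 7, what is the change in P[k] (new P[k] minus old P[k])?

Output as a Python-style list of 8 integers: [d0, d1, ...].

Answer: [0, 0, 7, 7, 7, 7, 7, 7]

Derivation:
Element change: A[2] -5 -> 2, delta = 7
For k < 2: P[k] unchanged, delta_P[k] = 0
For k >= 2: P[k] shifts by exactly 7
Delta array: [0, 0, 7, 7, 7, 7, 7, 7]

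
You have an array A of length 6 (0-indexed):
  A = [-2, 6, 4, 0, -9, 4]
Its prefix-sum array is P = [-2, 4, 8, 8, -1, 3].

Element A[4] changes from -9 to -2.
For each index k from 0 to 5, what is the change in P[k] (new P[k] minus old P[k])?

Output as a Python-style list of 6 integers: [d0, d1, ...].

Element change: A[4] -9 -> -2, delta = 7
For k < 4: P[k] unchanged, delta_P[k] = 0
For k >= 4: P[k] shifts by exactly 7
Delta array: [0, 0, 0, 0, 7, 7]

Answer: [0, 0, 0, 0, 7, 7]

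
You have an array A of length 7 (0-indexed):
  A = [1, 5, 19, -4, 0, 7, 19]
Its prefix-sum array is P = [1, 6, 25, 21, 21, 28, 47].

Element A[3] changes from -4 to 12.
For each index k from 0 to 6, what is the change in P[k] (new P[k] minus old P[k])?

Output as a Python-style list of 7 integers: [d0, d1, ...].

Element change: A[3] -4 -> 12, delta = 16
For k < 3: P[k] unchanged, delta_P[k] = 0
For k >= 3: P[k] shifts by exactly 16
Delta array: [0, 0, 0, 16, 16, 16, 16]

Answer: [0, 0, 0, 16, 16, 16, 16]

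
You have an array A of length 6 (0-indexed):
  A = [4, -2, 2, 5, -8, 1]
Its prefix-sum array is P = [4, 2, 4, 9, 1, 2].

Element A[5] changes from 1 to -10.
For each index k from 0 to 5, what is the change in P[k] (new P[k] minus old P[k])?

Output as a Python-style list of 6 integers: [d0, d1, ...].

Element change: A[5] 1 -> -10, delta = -11
For k < 5: P[k] unchanged, delta_P[k] = 0
For k >= 5: P[k] shifts by exactly -11
Delta array: [0, 0, 0, 0, 0, -11]

Answer: [0, 0, 0, 0, 0, -11]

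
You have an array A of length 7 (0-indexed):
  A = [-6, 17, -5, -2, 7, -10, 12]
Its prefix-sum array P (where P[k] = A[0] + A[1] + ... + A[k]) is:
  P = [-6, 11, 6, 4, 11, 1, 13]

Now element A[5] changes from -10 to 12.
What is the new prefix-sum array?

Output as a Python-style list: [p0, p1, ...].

Change: A[5] -10 -> 12, delta = 22
P[k] for k < 5: unchanged (A[5] not included)
P[k] for k >= 5: shift by delta = 22
  P[0] = -6 + 0 = -6
  P[1] = 11 + 0 = 11
  P[2] = 6 + 0 = 6
  P[3] = 4 + 0 = 4
  P[4] = 11 + 0 = 11
  P[5] = 1 + 22 = 23
  P[6] = 13 + 22 = 35

Answer: [-6, 11, 6, 4, 11, 23, 35]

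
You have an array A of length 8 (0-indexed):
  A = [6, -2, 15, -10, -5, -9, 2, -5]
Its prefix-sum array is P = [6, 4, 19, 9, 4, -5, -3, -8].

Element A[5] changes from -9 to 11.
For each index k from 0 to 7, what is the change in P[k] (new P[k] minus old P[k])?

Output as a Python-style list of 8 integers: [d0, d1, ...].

Answer: [0, 0, 0, 0, 0, 20, 20, 20]

Derivation:
Element change: A[5] -9 -> 11, delta = 20
For k < 5: P[k] unchanged, delta_P[k] = 0
For k >= 5: P[k] shifts by exactly 20
Delta array: [0, 0, 0, 0, 0, 20, 20, 20]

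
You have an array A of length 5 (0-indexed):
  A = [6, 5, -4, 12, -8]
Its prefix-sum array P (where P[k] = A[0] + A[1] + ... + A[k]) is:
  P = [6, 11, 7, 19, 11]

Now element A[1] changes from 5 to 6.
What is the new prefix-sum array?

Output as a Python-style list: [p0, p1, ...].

Answer: [6, 12, 8, 20, 12]

Derivation:
Change: A[1] 5 -> 6, delta = 1
P[k] for k < 1: unchanged (A[1] not included)
P[k] for k >= 1: shift by delta = 1
  P[0] = 6 + 0 = 6
  P[1] = 11 + 1 = 12
  P[2] = 7 + 1 = 8
  P[3] = 19 + 1 = 20
  P[4] = 11 + 1 = 12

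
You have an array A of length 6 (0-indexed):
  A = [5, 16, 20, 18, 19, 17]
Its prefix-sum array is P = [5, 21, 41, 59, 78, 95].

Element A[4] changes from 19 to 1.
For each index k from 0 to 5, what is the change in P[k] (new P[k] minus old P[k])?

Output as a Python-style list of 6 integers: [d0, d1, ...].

Element change: A[4] 19 -> 1, delta = -18
For k < 4: P[k] unchanged, delta_P[k] = 0
For k >= 4: P[k] shifts by exactly -18
Delta array: [0, 0, 0, 0, -18, -18]

Answer: [0, 0, 0, 0, -18, -18]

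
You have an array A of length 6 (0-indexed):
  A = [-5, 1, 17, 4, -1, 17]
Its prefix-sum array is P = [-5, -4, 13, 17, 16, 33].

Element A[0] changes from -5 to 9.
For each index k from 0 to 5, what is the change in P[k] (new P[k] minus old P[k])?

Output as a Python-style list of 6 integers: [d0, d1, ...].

Element change: A[0] -5 -> 9, delta = 14
For k < 0: P[k] unchanged, delta_P[k] = 0
For k >= 0: P[k] shifts by exactly 14
Delta array: [14, 14, 14, 14, 14, 14]

Answer: [14, 14, 14, 14, 14, 14]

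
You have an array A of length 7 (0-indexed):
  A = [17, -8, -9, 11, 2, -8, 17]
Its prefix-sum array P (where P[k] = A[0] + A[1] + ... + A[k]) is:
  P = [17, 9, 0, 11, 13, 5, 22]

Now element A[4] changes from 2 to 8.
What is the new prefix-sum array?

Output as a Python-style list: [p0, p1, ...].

Answer: [17, 9, 0, 11, 19, 11, 28]

Derivation:
Change: A[4] 2 -> 8, delta = 6
P[k] for k < 4: unchanged (A[4] not included)
P[k] for k >= 4: shift by delta = 6
  P[0] = 17 + 0 = 17
  P[1] = 9 + 0 = 9
  P[2] = 0 + 0 = 0
  P[3] = 11 + 0 = 11
  P[4] = 13 + 6 = 19
  P[5] = 5 + 6 = 11
  P[6] = 22 + 6 = 28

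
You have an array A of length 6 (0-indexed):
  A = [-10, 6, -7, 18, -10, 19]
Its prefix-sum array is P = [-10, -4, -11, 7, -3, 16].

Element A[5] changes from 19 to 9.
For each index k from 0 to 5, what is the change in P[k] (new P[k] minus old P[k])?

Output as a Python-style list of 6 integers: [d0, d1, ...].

Element change: A[5] 19 -> 9, delta = -10
For k < 5: P[k] unchanged, delta_P[k] = 0
For k >= 5: P[k] shifts by exactly -10
Delta array: [0, 0, 0, 0, 0, -10]

Answer: [0, 0, 0, 0, 0, -10]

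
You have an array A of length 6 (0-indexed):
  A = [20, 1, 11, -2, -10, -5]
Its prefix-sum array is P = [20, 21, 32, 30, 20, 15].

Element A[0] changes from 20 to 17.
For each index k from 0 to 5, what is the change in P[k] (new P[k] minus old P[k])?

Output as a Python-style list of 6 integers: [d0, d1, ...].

Answer: [-3, -3, -3, -3, -3, -3]

Derivation:
Element change: A[0] 20 -> 17, delta = -3
For k < 0: P[k] unchanged, delta_P[k] = 0
For k >= 0: P[k] shifts by exactly -3
Delta array: [-3, -3, -3, -3, -3, -3]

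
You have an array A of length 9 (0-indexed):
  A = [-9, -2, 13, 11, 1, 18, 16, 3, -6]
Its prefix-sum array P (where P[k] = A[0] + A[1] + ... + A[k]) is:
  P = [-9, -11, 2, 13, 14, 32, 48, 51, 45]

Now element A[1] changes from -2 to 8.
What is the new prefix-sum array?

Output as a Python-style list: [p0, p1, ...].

Change: A[1] -2 -> 8, delta = 10
P[k] for k < 1: unchanged (A[1] not included)
P[k] for k >= 1: shift by delta = 10
  P[0] = -9 + 0 = -9
  P[1] = -11 + 10 = -1
  P[2] = 2 + 10 = 12
  P[3] = 13 + 10 = 23
  P[4] = 14 + 10 = 24
  P[5] = 32 + 10 = 42
  P[6] = 48 + 10 = 58
  P[7] = 51 + 10 = 61
  P[8] = 45 + 10 = 55

Answer: [-9, -1, 12, 23, 24, 42, 58, 61, 55]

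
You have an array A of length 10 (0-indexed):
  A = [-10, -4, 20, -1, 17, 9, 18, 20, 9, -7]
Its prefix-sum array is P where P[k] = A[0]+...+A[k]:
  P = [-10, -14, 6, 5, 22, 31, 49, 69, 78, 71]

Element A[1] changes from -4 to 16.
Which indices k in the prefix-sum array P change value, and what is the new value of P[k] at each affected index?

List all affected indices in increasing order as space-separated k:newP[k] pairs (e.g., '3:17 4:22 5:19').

P[k] = A[0] + ... + A[k]
P[k] includes A[1] iff k >= 1
Affected indices: 1, 2, ..., 9; delta = 20
  P[1]: -14 + 20 = 6
  P[2]: 6 + 20 = 26
  P[3]: 5 + 20 = 25
  P[4]: 22 + 20 = 42
  P[5]: 31 + 20 = 51
  P[6]: 49 + 20 = 69
  P[7]: 69 + 20 = 89
  P[8]: 78 + 20 = 98
  P[9]: 71 + 20 = 91

Answer: 1:6 2:26 3:25 4:42 5:51 6:69 7:89 8:98 9:91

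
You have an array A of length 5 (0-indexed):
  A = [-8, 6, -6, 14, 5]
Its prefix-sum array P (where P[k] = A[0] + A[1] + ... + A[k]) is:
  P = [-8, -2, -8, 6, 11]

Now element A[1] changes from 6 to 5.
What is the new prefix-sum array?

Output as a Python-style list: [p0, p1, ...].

Change: A[1] 6 -> 5, delta = -1
P[k] for k < 1: unchanged (A[1] not included)
P[k] for k >= 1: shift by delta = -1
  P[0] = -8 + 0 = -8
  P[1] = -2 + -1 = -3
  P[2] = -8 + -1 = -9
  P[3] = 6 + -1 = 5
  P[4] = 11 + -1 = 10

Answer: [-8, -3, -9, 5, 10]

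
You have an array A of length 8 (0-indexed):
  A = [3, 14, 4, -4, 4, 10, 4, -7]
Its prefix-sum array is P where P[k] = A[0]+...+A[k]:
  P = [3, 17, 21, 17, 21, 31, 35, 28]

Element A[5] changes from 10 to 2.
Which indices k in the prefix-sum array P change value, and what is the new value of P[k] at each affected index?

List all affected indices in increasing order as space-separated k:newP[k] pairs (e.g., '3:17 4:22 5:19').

P[k] = A[0] + ... + A[k]
P[k] includes A[5] iff k >= 5
Affected indices: 5, 6, ..., 7; delta = -8
  P[5]: 31 + -8 = 23
  P[6]: 35 + -8 = 27
  P[7]: 28 + -8 = 20

Answer: 5:23 6:27 7:20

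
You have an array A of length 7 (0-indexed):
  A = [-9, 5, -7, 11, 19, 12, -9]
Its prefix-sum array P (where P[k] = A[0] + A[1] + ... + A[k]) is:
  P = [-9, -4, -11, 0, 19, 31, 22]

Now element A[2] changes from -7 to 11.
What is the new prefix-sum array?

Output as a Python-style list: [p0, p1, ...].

Answer: [-9, -4, 7, 18, 37, 49, 40]

Derivation:
Change: A[2] -7 -> 11, delta = 18
P[k] for k < 2: unchanged (A[2] not included)
P[k] for k >= 2: shift by delta = 18
  P[0] = -9 + 0 = -9
  P[1] = -4 + 0 = -4
  P[2] = -11 + 18 = 7
  P[3] = 0 + 18 = 18
  P[4] = 19 + 18 = 37
  P[5] = 31 + 18 = 49
  P[6] = 22 + 18 = 40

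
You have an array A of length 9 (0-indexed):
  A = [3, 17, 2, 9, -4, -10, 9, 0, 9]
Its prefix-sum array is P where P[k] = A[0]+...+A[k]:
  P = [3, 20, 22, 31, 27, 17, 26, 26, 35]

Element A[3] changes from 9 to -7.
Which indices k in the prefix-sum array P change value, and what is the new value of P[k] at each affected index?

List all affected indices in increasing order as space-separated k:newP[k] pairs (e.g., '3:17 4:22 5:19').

Answer: 3:15 4:11 5:1 6:10 7:10 8:19

Derivation:
P[k] = A[0] + ... + A[k]
P[k] includes A[3] iff k >= 3
Affected indices: 3, 4, ..., 8; delta = -16
  P[3]: 31 + -16 = 15
  P[4]: 27 + -16 = 11
  P[5]: 17 + -16 = 1
  P[6]: 26 + -16 = 10
  P[7]: 26 + -16 = 10
  P[8]: 35 + -16 = 19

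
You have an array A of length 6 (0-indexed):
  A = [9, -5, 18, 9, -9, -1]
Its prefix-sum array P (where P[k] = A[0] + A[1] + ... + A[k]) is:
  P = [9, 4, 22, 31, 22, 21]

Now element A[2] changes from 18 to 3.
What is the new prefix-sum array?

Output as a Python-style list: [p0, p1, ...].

Change: A[2] 18 -> 3, delta = -15
P[k] for k < 2: unchanged (A[2] not included)
P[k] for k >= 2: shift by delta = -15
  P[0] = 9 + 0 = 9
  P[1] = 4 + 0 = 4
  P[2] = 22 + -15 = 7
  P[3] = 31 + -15 = 16
  P[4] = 22 + -15 = 7
  P[5] = 21 + -15 = 6

Answer: [9, 4, 7, 16, 7, 6]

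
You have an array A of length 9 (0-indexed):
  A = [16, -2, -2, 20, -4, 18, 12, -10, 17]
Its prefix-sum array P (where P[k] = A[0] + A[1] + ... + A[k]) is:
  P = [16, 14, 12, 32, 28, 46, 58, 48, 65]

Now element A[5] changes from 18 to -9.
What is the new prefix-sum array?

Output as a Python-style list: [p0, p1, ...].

Answer: [16, 14, 12, 32, 28, 19, 31, 21, 38]

Derivation:
Change: A[5] 18 -> -9, delta = -27
P[k] for k < 5: unchanged (A[5] not included)
P[k] for k >= 5: shift by delta = -27
  P[0] = 16 + 0 = 16
  P[1] = 14 + 0 = 14
  P[2] = 12 + 0 = 12
  P[3] = 32 + 0 = 32
  P[4] = 28 + 0 = 28
  P[5] = 46 + -27 = 19
  P[6] = 58 + -27 = 31
  P[7] = 48 + -27 = 21
  P[8] = 65 + -27 = 38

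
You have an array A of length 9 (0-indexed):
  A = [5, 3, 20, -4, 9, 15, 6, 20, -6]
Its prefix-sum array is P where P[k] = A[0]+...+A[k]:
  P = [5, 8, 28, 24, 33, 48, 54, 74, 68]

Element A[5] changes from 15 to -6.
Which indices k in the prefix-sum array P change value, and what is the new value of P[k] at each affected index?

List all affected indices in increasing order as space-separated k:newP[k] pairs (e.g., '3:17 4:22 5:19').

Answer: 5:27 6:33 7:53 8:47

Derivation:
P[k] = A[0] + ... + A[k]
P[k] includes A[5] iff k >= 5
Affected indices: 5, 6, ..., 8; delta = -21
  P[5]: 48 + -21 = 27
  P[6]: 54 + -21 = 33
  P[7]: 74 + -21 = 53
  P[8]: 68 + -21 = 47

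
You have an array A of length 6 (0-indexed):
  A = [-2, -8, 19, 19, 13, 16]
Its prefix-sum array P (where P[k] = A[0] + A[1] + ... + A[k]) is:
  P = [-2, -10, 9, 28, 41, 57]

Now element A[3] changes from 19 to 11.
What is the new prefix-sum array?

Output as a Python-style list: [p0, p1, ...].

Answer: [-2, -10, 9, 20, 33, 49]

Derivation:
Change: A[3] 19 -> 11, delta = -8
P[k] for k < 3: unchanged (A[3] not included)
P[k] for k >= 3: shift by delta = -8
  P[0] = -2 + 0 = -2
  P[1] = -10 + 0 = -10
  P[2] = 9 + 0 = 9
  P[3] = 28 + -8 = 20
  P[4] = 41 + -8 = 33
  P[5] = 57 + -8 = 49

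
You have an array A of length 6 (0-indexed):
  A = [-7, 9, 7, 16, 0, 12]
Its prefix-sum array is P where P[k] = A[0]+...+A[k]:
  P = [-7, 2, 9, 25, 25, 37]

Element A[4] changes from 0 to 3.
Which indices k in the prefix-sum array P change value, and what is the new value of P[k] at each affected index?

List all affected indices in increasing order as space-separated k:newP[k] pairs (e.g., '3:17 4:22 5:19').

P[k] = A[0] + ... + A[k]
P[k] includes A[4] iff k >= 4
Affected indices: 4, 5, ..., 5; delta = 3
  P[4]: 25 + 3 = 28
  P[5]: 37 + 3 = 40

Answer: 4:28 5:40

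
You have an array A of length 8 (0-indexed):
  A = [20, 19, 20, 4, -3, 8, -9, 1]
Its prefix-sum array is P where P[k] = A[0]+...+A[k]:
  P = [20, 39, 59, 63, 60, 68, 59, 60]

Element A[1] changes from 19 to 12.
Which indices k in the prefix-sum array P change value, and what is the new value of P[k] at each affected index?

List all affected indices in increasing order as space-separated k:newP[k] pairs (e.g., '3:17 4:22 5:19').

P[k] = A[0] + ... + A[k]
P[k] includes A[1] iff k >= 1
Affected indices: 1, 2, ..., 7; delta = -7
  P[1]: 39 + -7 = 32
  P[2]: 59 + -7 = 52
  P[3]: 63 + -7 = 56
  P[4]: 60 + -7 = 53
  P[5]: 68 + -7 = 61
  P[6]: 59 + -7 = 52
  P[7]: 60 + -7 = 53

Answer: 1:32 2:52 3:56 4:53 5:61 6:52 7:53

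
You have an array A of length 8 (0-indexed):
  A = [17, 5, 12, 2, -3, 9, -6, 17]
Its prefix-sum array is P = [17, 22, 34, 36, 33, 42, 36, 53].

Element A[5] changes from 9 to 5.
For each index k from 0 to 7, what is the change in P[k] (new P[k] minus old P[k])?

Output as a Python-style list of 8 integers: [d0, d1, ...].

Element change: A[5] 9 -> 5, delta = -4
For k < 5: P[k] unchanged, delta_P[k] = 0
For k >= 5: P[k] shifts by exactly -4
Delta array: [0, 0, 0, 0, 0, -4, -4, -4]

Answer: [0, 0, 0, 0, 0, -4, -4, -4]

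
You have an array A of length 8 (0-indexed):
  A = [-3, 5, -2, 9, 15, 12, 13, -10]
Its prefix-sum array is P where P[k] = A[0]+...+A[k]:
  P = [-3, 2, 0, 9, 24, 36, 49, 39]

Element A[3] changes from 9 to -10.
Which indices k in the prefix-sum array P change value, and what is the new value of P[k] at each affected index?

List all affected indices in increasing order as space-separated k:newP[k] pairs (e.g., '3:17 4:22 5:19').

Answer: 3:-10 4:5 5:17 6:30 7:20

Derivation:
P[k] = A[0] + ... + A[k]
P[k] includes A[3] iff k >= 3
Affected indices: 3, 4, ..., 7; delta = -19
  P[3]: 9 + -19 = -10
  P[4]: 24 + -19 = 5
  P[5]: 36 + -19 = 17
  P[6]: 49 + -19 = 30
  P[7]: 39 + -19 = 20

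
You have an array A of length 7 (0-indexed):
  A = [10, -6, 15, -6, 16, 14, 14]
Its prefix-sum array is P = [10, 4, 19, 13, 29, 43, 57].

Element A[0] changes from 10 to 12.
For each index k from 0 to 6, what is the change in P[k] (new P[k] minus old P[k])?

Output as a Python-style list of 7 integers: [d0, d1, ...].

Element change: A[0] 10 -> 12, delta = 2
For k < 0: P[k] unchanged, delta_P[k] = 0
For k >= 0: P[k] shifts by exactly 2
Delta array: [2, 2, 2, 2, 2, 2, 2]

Answer: [2, 2, 2, 2, 2, 2, 2]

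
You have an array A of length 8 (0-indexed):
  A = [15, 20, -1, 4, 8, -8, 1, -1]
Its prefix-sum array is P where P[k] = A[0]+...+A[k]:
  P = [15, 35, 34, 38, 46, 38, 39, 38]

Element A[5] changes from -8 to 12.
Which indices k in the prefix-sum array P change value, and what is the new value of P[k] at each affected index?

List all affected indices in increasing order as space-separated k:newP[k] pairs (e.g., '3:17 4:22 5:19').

P[k] = A[0] + ... + A[k]
P[k] includes A[5] iff k >= 5
Affected indices: 5, 6, ..., 7; delta = 20
  P[5]: 38 + 20 = 58
  P[6]: 39 + 20 = 59
  P[7]: 38 + 20 = 58

Answer: 5:58 6:59 7:58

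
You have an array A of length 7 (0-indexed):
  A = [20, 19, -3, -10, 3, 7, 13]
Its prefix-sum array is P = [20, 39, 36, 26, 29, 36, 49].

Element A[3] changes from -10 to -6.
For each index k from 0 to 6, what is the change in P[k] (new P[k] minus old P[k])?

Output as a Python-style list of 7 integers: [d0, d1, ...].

Element change: A[3] -10 -> -6, delta = 4
For k < 3: P[k] unchanged, delta_P[k] = 0
For k >= 3: P[k] shifts by exactly 4
Delta array: [0, 0, 0, 4, 4, 4, 4]

Answer: [0, 0, 0, 4, 4, 4, 4]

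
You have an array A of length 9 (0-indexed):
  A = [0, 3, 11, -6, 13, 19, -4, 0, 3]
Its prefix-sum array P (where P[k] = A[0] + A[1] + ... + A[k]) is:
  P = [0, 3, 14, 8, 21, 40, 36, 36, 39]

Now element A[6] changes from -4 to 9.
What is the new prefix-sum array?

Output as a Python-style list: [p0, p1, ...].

Answer: [0, 3, 14, 8, 21, 40, 49, 49, 52]

Derivation:
Change: A[6] -4 -> 9, delta = 13
P[k] for k < 6: unchanged (A[6] not included)
P[k] for k >= 6: shift by delta = 13
  P[0] = 0 + 0 = 0
  P[1] = 3 + 0 = 3
  P[2] = 14 + 0 = 14
  P[3] = 8 + 0 = 8
  P[4] = 21 + 0 = 21
  P[5] = 40 + 0 = 40
  P[6] = 36 + 13 = 49
  P[7] = 36 + 13 = 49
  P[8] = 39 + 13 = 52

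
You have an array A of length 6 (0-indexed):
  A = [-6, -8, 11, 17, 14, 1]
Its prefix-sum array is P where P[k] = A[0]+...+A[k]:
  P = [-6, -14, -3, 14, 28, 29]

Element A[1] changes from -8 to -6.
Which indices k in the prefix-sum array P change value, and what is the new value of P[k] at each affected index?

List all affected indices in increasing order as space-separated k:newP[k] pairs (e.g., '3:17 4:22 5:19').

P[k] = A[0] + ... + A[k]
P[k] includes A[1] iff k >= 1
Affected indices: 1, 2, ..., 5; delta = 2
  P[1]: -14 + 2 = -12
  P[2]: -3 + 2 = -1
  P[3]: 14 + 2 = 16
  P[4]: 28 + 2 = 30
  P[5]: 29 + 2 = 31

Answer: 1:-12 2:-1 3:16 4:30 5:31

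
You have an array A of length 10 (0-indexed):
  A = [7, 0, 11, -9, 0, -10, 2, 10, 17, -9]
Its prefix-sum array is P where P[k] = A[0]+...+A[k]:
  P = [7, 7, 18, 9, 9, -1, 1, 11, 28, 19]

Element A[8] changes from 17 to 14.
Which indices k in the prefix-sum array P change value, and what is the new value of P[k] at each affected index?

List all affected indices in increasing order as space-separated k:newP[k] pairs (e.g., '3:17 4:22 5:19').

Answer: 8:25 9:16

Derivation:
P[k] = A[0] + ... + A[k]
P[k] includes A[8] iff k >= 8
Affected indices: 8, 9, ..., 9; delta = -3
  P[8]: 28 + -3 = 25
  P[9]: 19 + -3 = 16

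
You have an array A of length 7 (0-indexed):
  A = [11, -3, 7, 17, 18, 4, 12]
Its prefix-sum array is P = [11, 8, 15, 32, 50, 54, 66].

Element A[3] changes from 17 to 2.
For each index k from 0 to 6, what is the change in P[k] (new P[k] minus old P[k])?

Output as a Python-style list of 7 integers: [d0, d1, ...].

Element change: A[3] 17 -> 2, delta = -15
For k < 3: P[k] unchanged, delta_P[k] = 0
For k >= 3: P[k] shifts by exactly -15
Delta array: [0, 0, 0, -15, -15, -15, -15]

Answer: [0, 0, 0, -15, -15, -15, -15]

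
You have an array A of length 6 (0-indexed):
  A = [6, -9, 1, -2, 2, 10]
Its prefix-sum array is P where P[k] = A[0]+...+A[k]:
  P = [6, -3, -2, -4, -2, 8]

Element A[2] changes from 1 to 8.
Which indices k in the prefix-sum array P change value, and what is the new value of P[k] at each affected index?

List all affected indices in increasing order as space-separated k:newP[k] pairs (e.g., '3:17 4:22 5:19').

Answer: 2:5 3:3 4:5 5:15

Derivation:
P[k] = A[0] + ... + A[k]
P[k] includes A[2] iff k >= 2
Affected indices: 2, 3, ..., 5; delta = 7
  P[2]: -2 + 7 = 5
  P[3]: -4 + 7 = 3
  P[4]: -2 + 7 = 5
  P[5]: 8 + 7 = 15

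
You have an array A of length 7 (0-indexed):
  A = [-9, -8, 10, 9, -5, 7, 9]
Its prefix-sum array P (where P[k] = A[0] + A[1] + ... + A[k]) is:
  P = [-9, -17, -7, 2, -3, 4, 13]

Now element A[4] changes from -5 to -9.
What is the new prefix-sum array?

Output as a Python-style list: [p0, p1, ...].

Answer: [-9, -17, -7, 2, -7, 0, 9]

Derivation:
Change: A[4] -5 -> -9, delta = -4
P[k] for k < 4: unchanged (A[4] not included)
P[k] for k >= 4: shift by delta = -4
  P[0] = -9 + 0 = -9
  P[1] = -17 + 0 = -17
  P[2] = -7 + 0 = -7
  P[3] = 2 + 0 = 2
  P[4] = -3 + -4 = -7
  P[5] = 4 + -4 = 0
  P[6] = 13 + -4 = 9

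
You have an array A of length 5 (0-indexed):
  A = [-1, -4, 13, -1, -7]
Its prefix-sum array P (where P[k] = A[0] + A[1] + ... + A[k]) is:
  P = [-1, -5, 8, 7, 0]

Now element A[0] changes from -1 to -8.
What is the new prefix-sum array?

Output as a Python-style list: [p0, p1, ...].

Change: A[0] -1 -> -8, delta = -7
P[k] for k < 0: unchanged (A[0] not included)
P[k] for k >= 0: shift by delta = -7
  P[0] = -1 + -7 = -8
  P[1] = -5 + -7 = -12
  P[2] = 8 + -7 = 1
  P[3] = 7 + -7 = 0
  P[4] = 0 + -7 = -7

Answer: [-8, -12, 1, 0, -7]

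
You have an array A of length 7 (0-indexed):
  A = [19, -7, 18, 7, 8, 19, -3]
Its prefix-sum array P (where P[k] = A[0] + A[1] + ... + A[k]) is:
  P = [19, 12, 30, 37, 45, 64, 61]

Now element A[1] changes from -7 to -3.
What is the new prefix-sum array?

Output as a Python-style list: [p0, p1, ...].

Change: A[1] -7 -> -3, delta = 4
P[k] for k < 1: unchanged (A[1] not included)
P[k] for k >= 1: shift by delta = 4
  P[0] = 19 + 0 = 19
  P[1] = 12 + 4 = 16
  P[2] = 30 + 4 = 34
  P[3] = 37 + 4 = 41
  P[4] = 45 + 4 = 49
  P[5] = 64 + 4 = 68
  P[6] = 61 + 4 = 65

Answer: [19, 16, 34, 41, 49, 68, 65]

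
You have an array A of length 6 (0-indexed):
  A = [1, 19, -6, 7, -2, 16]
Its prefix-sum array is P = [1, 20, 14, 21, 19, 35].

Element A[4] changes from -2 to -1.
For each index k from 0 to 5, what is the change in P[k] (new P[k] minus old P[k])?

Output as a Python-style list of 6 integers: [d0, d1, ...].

Element change: A[4] -2 -> -1, delta = 1
For k < 4: P[k] unchanged, delta_P[k] = 0
For k >= 4: P[k] shifts by exactly 1
Delta array: [0, 0, 0, 0, 1, 1]

Answer: [0, 0, 0, 0, 1, 1]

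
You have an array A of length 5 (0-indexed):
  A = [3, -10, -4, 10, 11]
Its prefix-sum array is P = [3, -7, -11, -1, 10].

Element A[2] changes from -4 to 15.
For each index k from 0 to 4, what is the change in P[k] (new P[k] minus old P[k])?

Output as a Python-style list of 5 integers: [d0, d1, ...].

Answer: [0, 0, 19, 19, 19]

Derivation:
Element change: A[2] -4 -> 15, delta = 19
For k < 2: P[k] unchanged, delta_P[k] = 0
For k >= 2: P[k] shifts by exactly 19
Delta array: [0, 0, 19, 19, 19]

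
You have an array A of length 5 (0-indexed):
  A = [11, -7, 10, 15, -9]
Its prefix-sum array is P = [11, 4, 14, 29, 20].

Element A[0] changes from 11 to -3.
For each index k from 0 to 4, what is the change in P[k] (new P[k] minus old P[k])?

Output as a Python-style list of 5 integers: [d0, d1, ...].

Element change: A[0] 11 -> -3, delta = -14
For k < 0: P[k] unchanged, delta_P[k] = 0
For k >= 0: P[k] shifts by exactly -14
Delta array: [-14, -14, -14, -14, -14]

Answer: [-14, -14, -14, -14, -14]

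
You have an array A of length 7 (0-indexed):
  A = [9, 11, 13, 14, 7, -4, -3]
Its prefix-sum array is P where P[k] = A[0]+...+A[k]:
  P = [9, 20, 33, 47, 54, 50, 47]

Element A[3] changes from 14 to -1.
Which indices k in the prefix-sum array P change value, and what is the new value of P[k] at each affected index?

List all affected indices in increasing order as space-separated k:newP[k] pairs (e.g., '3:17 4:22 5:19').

P[k] = A[0] + ... + A[k]
P[k] includes A[3] iff k >= 3
Affected indices: 3, 4, ..., 6; delta = -15
  P[3]: 47 + -15 = 32
  P[4]: 54 + -15 = 39
  P[5]: 50 + -15 = 35
  P[6]: 47 + -15 = 32

Answer: 3:32 4:39 5:35 6:32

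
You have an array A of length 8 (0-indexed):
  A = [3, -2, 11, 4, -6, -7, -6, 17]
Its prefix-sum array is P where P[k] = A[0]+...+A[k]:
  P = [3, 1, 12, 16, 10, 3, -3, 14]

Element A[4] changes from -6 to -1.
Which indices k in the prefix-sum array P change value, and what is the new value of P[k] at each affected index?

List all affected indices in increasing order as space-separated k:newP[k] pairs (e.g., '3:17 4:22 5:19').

Answer: 4:15 5:8 6:2 7:19

Derivation:
P[k] = A[0] + ... + A[k]
P[k] includes A[4] iff k >= 4
Affected indices: 4, 5, ..., 7; delta = 5
  P[4]: 10 + 5 = 15
  P[5]: 3 + 5 = 8
  P[6]: -3 + 5 = 2
  P[7]: 14 + 5 = 19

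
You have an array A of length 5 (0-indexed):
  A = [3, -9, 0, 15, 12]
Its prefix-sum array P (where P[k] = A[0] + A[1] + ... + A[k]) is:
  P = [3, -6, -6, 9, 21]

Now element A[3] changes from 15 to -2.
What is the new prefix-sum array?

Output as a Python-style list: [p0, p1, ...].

Answer: [3, -6, -6, -8, 4]

Derivation:
Change: A[3] 15 -> -2, delta = -17
P[k] for k < 3: unchanged (A[3] not included)
P[k] for k >= 3: shift by delta = -17
  P[0] = 3 + 0 = 3
  P[1] = -6 + 0 = -6
  P[2] = -6 + 0 = -6
  P[3] = 9 + -17 = -8
  P[4] = 21 + -17 = 4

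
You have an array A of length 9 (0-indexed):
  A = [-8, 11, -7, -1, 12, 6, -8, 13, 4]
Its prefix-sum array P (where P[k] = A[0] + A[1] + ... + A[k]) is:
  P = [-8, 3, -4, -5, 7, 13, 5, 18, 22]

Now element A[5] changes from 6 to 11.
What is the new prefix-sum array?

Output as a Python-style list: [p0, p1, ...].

Change: A[5] 6 -> 11, delta = 5
P[k] for k < 5: unchanged (A[5] not included)
P[k] for k >= 5: shift by delta = 5
  P[0] = -8 + 0 = -8
  P[1] = 3 + 0 = 3
  P[2] = -4 + 0 = -4
  P[3] = -5 + 0 = -5
  P[4] = 7 + 0 = 7
  P[5] = 13 + 5 = 18
  P[6] = 5 + 5 = 10
  P[7] = 18 + 5 = 23
  P[8] = 22 + 5 = 27

Answer: [-8, 3, -4, -5, 7, 18, 10, 23, 27]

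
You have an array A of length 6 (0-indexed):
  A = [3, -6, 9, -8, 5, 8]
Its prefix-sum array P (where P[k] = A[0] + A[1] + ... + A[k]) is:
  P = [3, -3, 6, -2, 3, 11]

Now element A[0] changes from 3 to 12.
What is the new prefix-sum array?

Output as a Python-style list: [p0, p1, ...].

Change: A[0] 3 -> 12, delta = 9
P[k] for k < 0: unchanged (A[0] not included)
P[k] for k >= 0: shift by delta = 9
  P[0] = 3 + 9 = 12
  P[1] = -3 + 9 = 6
  P[2] = 6 + 9 = 15
  P[3] = -2 + 9 = 7
  P[4] = 3 + 9 = 12
  P[5] = 11 + 9 = 20

Answer: [12, 6, 15, 7, 12, 20]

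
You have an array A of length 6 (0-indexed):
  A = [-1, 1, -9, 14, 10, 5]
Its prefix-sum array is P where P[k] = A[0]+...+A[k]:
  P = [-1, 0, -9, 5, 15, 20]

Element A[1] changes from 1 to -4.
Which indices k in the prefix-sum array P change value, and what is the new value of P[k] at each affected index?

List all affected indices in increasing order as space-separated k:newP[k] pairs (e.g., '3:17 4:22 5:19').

Answer: 1:-5 2:-14 3:0 4:10 5:15

Derivation:
P[k] = A[0] + ... + A[k]
P[k] includes A[1] iff k >= 1
Affected indices: 1, 2, ..., 5; delta = -5
  P[1]: 0 + -5 = -5
  P[2]: -9 + -5 = -14
  P[3]: 5 + -5 = 0
  P[4]: 15 + -5 = 10
  P[5]: 20 + -5 = 15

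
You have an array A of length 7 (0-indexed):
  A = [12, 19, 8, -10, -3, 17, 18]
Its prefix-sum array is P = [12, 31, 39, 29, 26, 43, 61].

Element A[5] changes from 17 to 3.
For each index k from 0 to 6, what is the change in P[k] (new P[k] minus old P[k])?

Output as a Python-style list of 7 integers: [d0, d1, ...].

Answer: [0, 0, 0, 0, 0, -14, -14]

Derivation:
Element change: A[5] 17 -> 3, delta = -14
For k < 5: P[k] unchanged, delta_P[k] = 0
For k >= 5: P[k] shifts by exactly -14
Delta array: [0, 0, 0, 0, 0, -14, -14]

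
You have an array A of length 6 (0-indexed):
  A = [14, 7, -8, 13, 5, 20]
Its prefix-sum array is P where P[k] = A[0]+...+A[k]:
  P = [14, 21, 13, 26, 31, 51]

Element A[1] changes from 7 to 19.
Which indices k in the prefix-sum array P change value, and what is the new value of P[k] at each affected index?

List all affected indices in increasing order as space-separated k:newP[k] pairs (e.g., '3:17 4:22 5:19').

Answer: 1:33 2:25 3:38 4:43 5:63

Derivation:
P[k] = A[0] + ... + A[k]
P[k] includes A[1] iff k >= 1
Affected indices: 1, 2, ..., 5; delta = 12
  P[1]: 21 + 12 = 33
  P[2]: 13 + 12 = 25
  P[3]: 26 + 12 = 38
  P[4]: 31 + 12 = 43
  P[5]: 51 + 12 = 63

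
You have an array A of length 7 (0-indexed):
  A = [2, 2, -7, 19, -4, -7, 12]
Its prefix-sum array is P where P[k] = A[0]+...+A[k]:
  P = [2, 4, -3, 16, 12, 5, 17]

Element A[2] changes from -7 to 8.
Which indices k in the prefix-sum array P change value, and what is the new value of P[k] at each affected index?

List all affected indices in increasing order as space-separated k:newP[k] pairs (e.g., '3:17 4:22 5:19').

P[k] = A[0] + ... + A[k]
P[k] includes A[2] iff k >= 2
Affected indices: 2, 3, ..., 6; delta = 15
  P[2]: -3 + 15 = 12
  P[3]: 16 + 15 = 31
  P[4]: 12 + 15 = 27
  P[5]: 5 + 15 = 20
  P[6]: 17 + 15 = 32

Answer: 2:12 3:31 4:27 5:20 6:32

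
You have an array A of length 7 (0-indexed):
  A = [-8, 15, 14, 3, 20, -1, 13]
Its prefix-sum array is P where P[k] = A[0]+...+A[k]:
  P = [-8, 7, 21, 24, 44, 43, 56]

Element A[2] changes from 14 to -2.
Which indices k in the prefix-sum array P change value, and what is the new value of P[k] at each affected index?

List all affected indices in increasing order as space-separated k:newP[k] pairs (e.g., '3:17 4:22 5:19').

Answer: 2:5 3:8 4:28 5:27 6:40

Derivation:
P[k] = A[0] + ... + A[k]
P[k] includes A[2] iff k >= 2
Affected indices: 2, 3, ..., 6; delta = -16
  P[2]: 21 + -16 = 5
  P[3]: 24 + -16 = 8
  P[4]: 44 + -16 = 28
  P[5]: 43 + -16 = 27
  P[6]: 56 + -16 = 40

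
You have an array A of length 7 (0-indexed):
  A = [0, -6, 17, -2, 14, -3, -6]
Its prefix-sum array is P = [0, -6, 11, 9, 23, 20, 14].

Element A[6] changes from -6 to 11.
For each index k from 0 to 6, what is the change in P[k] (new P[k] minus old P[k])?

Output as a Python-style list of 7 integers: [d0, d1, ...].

Element change: A[6] -6 -> 11, delta = 17
For k < 6: P[k] unchanged, delta_P[k] = 0
For k >= 6: P[k] shifts by exactly 17
Delta array: [0, 0, 0, 0, 0, 0, 17]

Answer: [0, 0, 0, 0, 0, 0, 17]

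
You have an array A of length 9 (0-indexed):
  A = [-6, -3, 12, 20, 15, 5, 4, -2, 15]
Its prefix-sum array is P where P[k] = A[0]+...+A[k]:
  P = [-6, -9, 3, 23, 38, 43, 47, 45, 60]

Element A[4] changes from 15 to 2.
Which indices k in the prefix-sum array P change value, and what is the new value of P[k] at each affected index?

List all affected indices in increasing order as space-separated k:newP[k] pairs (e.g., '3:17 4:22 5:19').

P[k] = A[0] + ... + A[k]
P[k] includes A[4] iff k >= 4
Affected indices: 4, 5, ..., 8; delta = -13
  P[4]: 38 + -13 = 25
  P[5]: 43 + -13 = 30
  P[6]: 47 + -13 = 34
  P[7]: 45 + -13 = 32
  P[8]: 60 + -13 = 47

Answer: 4:25 5:30 6:34 7:32 8:47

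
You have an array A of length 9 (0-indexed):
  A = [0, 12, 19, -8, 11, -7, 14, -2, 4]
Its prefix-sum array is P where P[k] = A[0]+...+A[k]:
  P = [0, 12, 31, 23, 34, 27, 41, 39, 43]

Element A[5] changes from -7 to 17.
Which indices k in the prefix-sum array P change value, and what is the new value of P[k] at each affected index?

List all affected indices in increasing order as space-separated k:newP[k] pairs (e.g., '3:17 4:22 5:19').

P[k] = A[0] + ... + A[k]
P[k] includes A[5] iff k >= 5
Affected indices: 5, 6, ..., 8; delta = 24
  P[5]: 27 + 24 = 51
  P[6]: 41 + 24 = 65
  P[7]: 39 + 24 = 63
  P[8]: 43 + 24 = 67

Answer: 5:51 6:65 7:63 8:67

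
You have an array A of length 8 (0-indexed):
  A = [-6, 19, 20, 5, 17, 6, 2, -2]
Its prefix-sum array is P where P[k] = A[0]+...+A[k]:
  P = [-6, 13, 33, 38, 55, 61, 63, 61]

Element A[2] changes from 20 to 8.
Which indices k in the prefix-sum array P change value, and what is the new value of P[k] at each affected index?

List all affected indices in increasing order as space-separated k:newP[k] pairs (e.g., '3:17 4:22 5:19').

P[k] = A[0] + ... + A[k]
P[k] includes A[2] iff k >= 2
Affected indices: 2, 3, ..., 7; delta = -12
  P[2]: 33 + -12 = 21
  P[3]: 38 + -12 = 26
  P[4]: 55 + -12 = 43
  P[5]: 61 + -12 = 49
  P[6]: 63 + -12 = 51
  P[7]: 61 + -12 = 49

Answer: 2:21 3:26 4:43 5:49 6:51 7:49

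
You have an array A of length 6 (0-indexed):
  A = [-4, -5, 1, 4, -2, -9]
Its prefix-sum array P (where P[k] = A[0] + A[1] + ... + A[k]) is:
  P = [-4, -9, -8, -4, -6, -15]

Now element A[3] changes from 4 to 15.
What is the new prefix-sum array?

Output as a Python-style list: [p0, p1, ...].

Answer: [-4, -9, -8, 7, 5, -4]

Derivation:
Change: A[3] 4 -> 15, delta = 11
P[k] for k < 3: unchanged (A[3] not included)
P[k] for k >= 3: shift by delta = 11
  P[0] = -4 + 0 = -4
  P[1] = -9 + 0 = -9
  P[2] = -8 + 0 = -8
  P[3] = -4 + 11 = 7
  P[4] = -6 + 11 = 5
  P[5] = -15 + 11 = -4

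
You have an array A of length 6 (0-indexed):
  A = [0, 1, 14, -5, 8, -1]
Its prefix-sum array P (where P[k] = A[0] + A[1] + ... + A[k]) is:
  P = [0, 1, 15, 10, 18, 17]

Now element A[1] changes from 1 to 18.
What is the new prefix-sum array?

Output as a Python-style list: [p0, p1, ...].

Answer: [0, 18, 32, 27, 35, 34]

Derivation:
Change: A[1] 1 -> 18, delta = 17
P[k] for k < 1: unchanged (A[1] not included)
P[k] for k >= 1: shift by delta = 17
  P[0] = 0 + 0 = 0
  P[1] = 1 + 17 = 18
  P[2] = 15 + 17 = 32
  P[3] = 10 + 17 = 27
  P[4] = 18 + 17 = 35
  P[5] = 17 + 17 = 34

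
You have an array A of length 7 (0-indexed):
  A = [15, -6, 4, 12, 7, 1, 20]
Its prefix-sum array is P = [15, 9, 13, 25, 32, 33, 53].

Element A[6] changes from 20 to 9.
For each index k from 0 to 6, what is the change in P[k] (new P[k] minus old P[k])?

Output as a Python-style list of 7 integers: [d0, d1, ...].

Element change: A[6] 20 -> 9, delta = -11
For k < 6: P[k] unchanged, delta_P[k] = 0
For k >= 6: P[k] shifts by exactly -11
Delta array: [0, 0, 0, 0, 0, 0, -11]

Answer: [0, 0, 0, 0, 0, 0, -11]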